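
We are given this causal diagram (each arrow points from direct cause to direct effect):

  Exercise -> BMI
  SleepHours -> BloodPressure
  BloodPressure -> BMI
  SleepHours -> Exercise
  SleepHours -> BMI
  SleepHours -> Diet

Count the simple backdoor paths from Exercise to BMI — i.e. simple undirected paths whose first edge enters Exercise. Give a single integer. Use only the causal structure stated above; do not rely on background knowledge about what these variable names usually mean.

2

A backdoor path from Exercise to BMI is any simple undirected path whose first edge points into Exercise (i.e. leaves Exercise via a parent).
Parents of Exercise: {SleepHours}.
Enumerating:
  P1: Exercise <- SleepHours -> BloodPressure -> BMI
  P2: Exercise <- SleepHours -> BMI
That exhausts the simple backdoor paths. Count: 2.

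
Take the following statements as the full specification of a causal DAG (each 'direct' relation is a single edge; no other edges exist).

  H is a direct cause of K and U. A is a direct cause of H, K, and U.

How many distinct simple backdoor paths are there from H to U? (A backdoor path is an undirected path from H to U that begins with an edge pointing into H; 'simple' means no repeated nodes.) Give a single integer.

1

A backdoor path from H to U is any simple undirected path whose first edge points into H (i.e. leaves H via a parent).
Parents of H: {A}.
Enumerating:
  P1: H <- A -> U
That exhausts the simple backdoor paths. Count: 1.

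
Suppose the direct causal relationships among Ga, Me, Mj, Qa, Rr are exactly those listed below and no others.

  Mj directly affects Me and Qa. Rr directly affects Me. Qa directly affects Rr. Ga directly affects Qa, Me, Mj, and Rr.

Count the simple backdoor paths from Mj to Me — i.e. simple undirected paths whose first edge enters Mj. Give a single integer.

3

A backdoor path from Mj to Me is any simple undirected path whose first edge points into Mj (i.e. leaves Mj via a parent).
Parents of Mj: {Ga}.
Enumerating:
  P1: Mj <- Ga -> Qa -> Rr -> Me
  P2: Mj <- Ga -> Rr -> Me
  P3: Mj <- Ga -> Me
That exhausts the simple backdoor paths. Count: 3.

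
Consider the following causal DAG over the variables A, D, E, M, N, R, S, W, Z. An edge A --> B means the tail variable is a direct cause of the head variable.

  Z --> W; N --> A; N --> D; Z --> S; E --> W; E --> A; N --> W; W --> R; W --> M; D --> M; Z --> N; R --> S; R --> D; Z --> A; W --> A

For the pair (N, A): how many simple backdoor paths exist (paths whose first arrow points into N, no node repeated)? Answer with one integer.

A backdoor path from N to A is any simple undirected path whose first edge points into N (i.e. leaves N via a parent).
Parents of N: {Z}.
Enumerating:
  P1: N <- Z -> W <- E -> A
  P2: N <- Z -> W -> A
  P3: N <- Z -> S <- R <- W <- E -> A
  P4: N <- Z -> S <- R <- W -> A
  P5: N <- Z -> S <- R -> D -> M <- W <- E -> A
  P6: N <- Z -> S <- R -> D -> M <- W -> A
  P7: N <- Z -> A
That exhausts the simple backdoor paths. Count: 7.

7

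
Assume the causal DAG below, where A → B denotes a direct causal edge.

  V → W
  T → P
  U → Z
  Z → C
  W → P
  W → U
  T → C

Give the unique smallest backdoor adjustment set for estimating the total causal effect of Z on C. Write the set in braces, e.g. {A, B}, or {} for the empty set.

{}

Variables eligible for adjustment (non-descendants of Z, excluding Z and C): {P, T, U, V, W}.
Backdoor paths from Z to C:
  P1: Z <- U <- W -> P <- T -> C
Each backdoor path contains an unconditioned collider, so every path is already blocked with the empty conditioning set:
  P1: blocked at collider P (neither it nor any descendant is in the conditioning set).
The empty set is therefore the unique smallest valid set.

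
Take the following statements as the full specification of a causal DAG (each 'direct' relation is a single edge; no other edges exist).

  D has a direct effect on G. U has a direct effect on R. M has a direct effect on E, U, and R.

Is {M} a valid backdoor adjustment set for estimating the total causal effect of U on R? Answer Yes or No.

Backdoor paths from U to R (paths whose first edge points into U):
  P1: U <- M -> R
Condition 1 (no descendant of U in the set): holds — descendants of U are {R}; none are in {M}.
Condition 2 (every backdoor path blocked by {M}):
  P1: blocked at fork node M ∈ conditioning set.
{M} satisfies the backdoor criterion.

Yes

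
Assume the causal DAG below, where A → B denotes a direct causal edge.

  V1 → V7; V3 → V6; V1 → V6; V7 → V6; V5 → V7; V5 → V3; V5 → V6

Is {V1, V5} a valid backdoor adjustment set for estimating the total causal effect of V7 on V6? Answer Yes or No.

Backdoor paths from V7 to V6 (paths whose first edge points into V7):
  P1: V7 <- V5 -> V3 -> V6
  P2: V7 <- V5 -> V6
  P3: V7 <- V1 -> V6
Condition 1 (no descendant of V7 in the set): holds — descendants of V7 are {V6}; none are in {V1, V5}.
Condition 2 (every backdoor path blocked by {V1, V5}):
  P1: blocked at fork node V5 ∈ conditioning set.
  P2: blocked at fork node V5 ∈ conditioning set.
  P3: blocked at fork node V1 ∈ conditioning set.
{V1, V5} satisfies the backdoor criterion.

Yes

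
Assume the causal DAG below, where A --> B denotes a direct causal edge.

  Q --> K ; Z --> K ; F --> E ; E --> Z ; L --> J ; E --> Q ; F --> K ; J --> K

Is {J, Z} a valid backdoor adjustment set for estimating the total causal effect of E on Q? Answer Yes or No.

No

Backdoor paths from E to Q (paths whose first edge points into E):
  P1: E <- F -> K <- Q
Condition 1 (no descendant of E in the set): FAILS — Z is a descendant of E.
Condition 2 (every backdoor path blocked by {J, Z}):
  P1: blocked at collider K (neither it nor any descendant is in the conditioning set).
{J, Z} does not satisfy the backdoor criterion.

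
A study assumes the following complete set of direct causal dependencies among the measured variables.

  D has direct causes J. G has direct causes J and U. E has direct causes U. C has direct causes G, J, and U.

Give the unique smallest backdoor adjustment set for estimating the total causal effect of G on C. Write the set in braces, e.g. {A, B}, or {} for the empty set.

{J, U}

Variables eligible for adjustment (non-descendants of G, excluding G and C): {D, E, J, U}.
Backdoor paths from G to C:
  P1: G <- J -> C
  P2: G <- U -> C
The empty set is not sufficient: P1 (G <- J -> C) has no collider blocking it and no conditioned non-collider, so it is open.
Try {J, U}:
  P1: blocked at fork node J ∈ conditioning set.
  P2: blocked at fork node U ∈ conditioning set.
{J, U} contains no descendant of G and blocks every backdoor path.
Every element of {J, U} is needed (dropping J leaves P1 open; dropping U leaves P2 open), so no proper subset is valid.
Among all size-2 subsets of the eligible variables, only {J, U} blocks every backdoor path, so it is the unique smallest valid adjustment set.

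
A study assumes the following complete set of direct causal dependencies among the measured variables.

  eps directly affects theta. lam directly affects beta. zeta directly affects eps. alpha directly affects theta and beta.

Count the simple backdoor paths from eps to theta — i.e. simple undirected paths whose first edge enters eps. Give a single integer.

A backdoor path from eps to theta is any simple undirected path whose first edge points into eps (i.e. leaves eps via a parent).
Parents of eps: {zeta}.
No simple path from any parent of eps reaches theta without revisiting eps, so there are no backdoor paths.

0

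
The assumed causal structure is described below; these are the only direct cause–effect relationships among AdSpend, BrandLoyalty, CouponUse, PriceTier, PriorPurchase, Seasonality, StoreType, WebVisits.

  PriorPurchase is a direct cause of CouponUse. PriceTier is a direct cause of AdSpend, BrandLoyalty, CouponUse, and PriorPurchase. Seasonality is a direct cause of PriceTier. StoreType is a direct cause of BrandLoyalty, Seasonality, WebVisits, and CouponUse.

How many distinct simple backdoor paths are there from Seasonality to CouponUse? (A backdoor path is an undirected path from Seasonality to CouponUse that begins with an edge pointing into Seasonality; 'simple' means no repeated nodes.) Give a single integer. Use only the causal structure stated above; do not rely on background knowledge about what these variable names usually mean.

3

A backdoor path from Seasonality to CouponUse is any simple undirected path whose first edge points into Seasonality (i.e. leaves Seasonality via a parent).
Parents of Seasonality: {StoreType}.
Enumerating:
  P1: Seasonality <- StoreType -> BrandLoyalty <- PriceTier -> PriorPurchase -> CouponUse
  P2: Seasonality <- StoreType -> BrandLoyalty <- PriceTier -> CouponUse
  P3: Seasonality <- StoreType -> CouponUse
That exhausts the simple backdoor paths. Count: 3.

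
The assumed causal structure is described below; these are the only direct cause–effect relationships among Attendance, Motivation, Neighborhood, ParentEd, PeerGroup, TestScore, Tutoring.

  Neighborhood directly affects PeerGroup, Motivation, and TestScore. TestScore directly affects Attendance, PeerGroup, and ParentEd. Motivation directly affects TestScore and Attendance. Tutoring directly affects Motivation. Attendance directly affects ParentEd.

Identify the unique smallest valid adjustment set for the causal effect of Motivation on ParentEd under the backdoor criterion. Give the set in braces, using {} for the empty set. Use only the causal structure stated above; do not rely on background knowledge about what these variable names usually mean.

Variables eligible for adjustment (non-descendants of Motivation, excluding Motivation and ParentEd): {Neighborhood, Tutoring}.
Backdoor paths from Motivation to ParentEd:
  P1: Motivation <- Neighborhood -> TestScore -> Attendance -> ParentEd
  P2: Motivation <- Neighborhood -> TestScore -> ParentEd
  P3: Motivation <- Neighborhood -> PeerGroup <- TestScore -> Attendance -> ParentEd
  P4: Motivation <- Neighborhood -> PeerGroup <- TestScore -> ParentEd
The empty set is not sufficient: P1 (Motivation <- Neighborhood -> TestScore -> Attendance -> ParentEd) has no collider blocking it and no conditioned non-collider, so it is open.
Try {Neighborhood}:
  P1: blocked at fork node Neighborhood ∈ conditioning set.
  P2: blocked at fork node Neighborhood ∈ conditioning set.
  P3: blocked at fork node Neighborhood ∈ conditioning set.
  P4: blocked at fork node Neighborhood ∈ conditioning set.
{Neighborhood} contains no descendant of Motivation and blocks every backdoor path.
No other singleton works — e.g. {Tutoring} leaves P1 open — so {Neighborhood} is the unique smallest valid adjustment set.

{Neighborhood}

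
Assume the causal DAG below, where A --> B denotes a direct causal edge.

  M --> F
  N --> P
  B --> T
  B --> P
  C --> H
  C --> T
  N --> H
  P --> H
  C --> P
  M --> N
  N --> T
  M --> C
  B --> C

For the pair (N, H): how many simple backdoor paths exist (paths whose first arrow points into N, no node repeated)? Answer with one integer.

A backdoor path from N to H is any simple undirected path whose first edge points into N (i.e. leaves N via a parent).
Parents of N: {M}.
Enumerating:
  P1: N <- M -> C <- B -> P -> H
  P2: N <- M -> C -> P -> H
  P3: N <- M -> C -> T <- B -> P -> H
  P4: N <- M -> C -> H
That exhausts the simple backdoor paths. Count: 4.

4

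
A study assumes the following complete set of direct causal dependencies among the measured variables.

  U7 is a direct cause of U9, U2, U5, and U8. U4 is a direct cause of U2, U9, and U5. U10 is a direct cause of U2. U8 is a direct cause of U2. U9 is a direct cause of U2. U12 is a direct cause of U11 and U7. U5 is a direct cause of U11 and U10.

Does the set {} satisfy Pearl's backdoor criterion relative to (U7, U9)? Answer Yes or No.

Backdoor paths from U7 to U9 (paths whose first edge points into U7):
  P1: U7 <- U12 -> U11 <- U5 <- U4 -> U9
  P2: U7 <- U12 -> U11 <- U5 <- U4 -> U2 <- U9
  P3: U7 <- U12 -> U11 <- U5 -> U10 -> U2 <- U4 -> U9
  P4: U7 <- U12 -> U11 <- U5 -> U10 -> U2 <- U9
Condition 1 (no descendant of U7 in the set): holds — descendants of U7 are {U10, U11, U2, U5, U8, U9}; none are in {}.
Condition 2 (every backdoor path blocked by {}):
  P1: blocked at collider U11 (neither it nor any descendant is in the conditioning set).
  P2: blocked at collider U11 (neither it nor any descendant is in the conditioning set).
  P3: blocked at collider U11 (neither it nor any descendant is in the conditioning set).
  P4: blocked at collider U11 (neither it nor any descendant is in the conditioning set).
{} satisfies the backdoor criterion.

Yes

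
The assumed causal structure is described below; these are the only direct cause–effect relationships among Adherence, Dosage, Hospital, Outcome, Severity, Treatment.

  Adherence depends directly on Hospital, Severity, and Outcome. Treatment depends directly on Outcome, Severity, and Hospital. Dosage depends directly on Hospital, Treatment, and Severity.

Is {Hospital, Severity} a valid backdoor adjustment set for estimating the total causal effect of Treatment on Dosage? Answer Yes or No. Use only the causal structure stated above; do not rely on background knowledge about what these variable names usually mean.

Yes

Backdoor paths from Treatment to Dosage (paths whose first edge points into Treatment):
  P1: Treatment <- Severity -> Dosage
  P2: Treatment <- Severity -> Adherence <- Hospital -> Dosage
  P3: Treatment <- Hospital -> Dosage
  P4: Treatment <- Hospital -> Adherence <- Severity -> Dosage
  P5: Treatment <- Outcome -> Adherence <- Severity -> Dosage
  P6: Treatment <- Outcome -> Adherence <- Hospital -> Dosage
Condition 1 (no descendant of Treatment in the set): holds — descendants of Treatment are {Dosage}; none are in {Hospital, Severity}.
Condition 2 (every backdoor path blocked by {Hospital, Severity}):
  P1: blocked at fork node Severity ∈ conditioning set.
  P2: blocked at fork node Severity ∈ conditioning set.
  P3: blocked at fork node Hospital ∈ conditioning set.
  P4: blocked at fork node Hospital ∈ conditioning set.
  P5: blocked at collider Adherence (neither it nor any descendant is in the conditioning set).
  P6: blocked at collider Adherence (neither it nor any descendant is in the conditioning set).
{Hospital, Severity} satisfies the backdoor criterion.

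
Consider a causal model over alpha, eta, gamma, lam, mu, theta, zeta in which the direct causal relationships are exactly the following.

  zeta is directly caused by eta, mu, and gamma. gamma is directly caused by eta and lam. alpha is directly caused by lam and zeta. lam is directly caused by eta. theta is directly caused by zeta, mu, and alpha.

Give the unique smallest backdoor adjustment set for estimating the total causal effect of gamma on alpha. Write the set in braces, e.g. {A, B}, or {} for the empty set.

{eta, lam}

Variables eligible for adjustment (non-descendants of gamma, excluding gamma and alpha): {eta, lam, mu}.
Backdoor paths from gamma to alpha:
  P1: gamma <- eta -> lam -> alpha
  P2: gamma <- eta -> zeta <- mu -> theta <- alpha
  P3: gamma <- eta -> zeta -> alpha
  P4: gamma <- eta -> zeta -> theta <- alpha
  P5: gamma <- lam <- eta -> zeta <- mu -> theta <- alpha
  P6: gamma <- lam <- eta -> zeta -> alpha
  P7: gamma <- lam <- eta -> zeta -> theta <- alpha
  P8: gamma <- lam -> alpha
The empty set is not sufficient: P1 (gamma <- eta -> lam -> alpha) has no collider blocking it and no conditioned non-collider, so it is open.
Try {eta, lam}:
  P1: blocked at fork node eta ∈ conditioning set.
  P2: blocked at fork node eta ∈ conditioning set.
  P3: blocked at fork node eta ∈ conditioning set.
  P4: blocked at fork node eta ∈ conditioning set.
  P5: blocked at chain node lam ∈ conditioning set.
  P6: blocked at chain node lam ∈ conditioning set.
  P7: blocked at chain node lam ∈ conditioning set.
  P8: blocked at fork node lam ∈ conditioning set.
{eta, lam} contains no descendant of gamma and blocks every backdoor path.
Every element of {eta, lam} is needed (dropping eta leaves P3 open; dropping lam leaves P8 open), so no proper subset is valid.
Among all size-2 subsets of the eligible variables, only {eta, lam} blocks every backdoor path, so it is the unique smallest valid adjustment set.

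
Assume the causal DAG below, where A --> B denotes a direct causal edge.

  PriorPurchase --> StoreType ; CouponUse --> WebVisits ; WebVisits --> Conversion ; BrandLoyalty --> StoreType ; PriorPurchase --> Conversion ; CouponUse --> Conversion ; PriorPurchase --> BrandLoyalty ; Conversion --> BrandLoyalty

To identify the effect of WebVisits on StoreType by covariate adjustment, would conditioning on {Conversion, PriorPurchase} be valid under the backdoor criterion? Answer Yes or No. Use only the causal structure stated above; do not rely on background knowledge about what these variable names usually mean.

Backdoor paths from WebVisits to StoreType (paths whose first edge points into WebVisits):
  P1: WebVisits <- CouponUse -> Conversion <- PriorPurchase -> BrandLoyalty -> StoreType
  P2: WebVisits <- CouponUse -> Conversion <- PriorPurchase -> StoreType
  P3: WebVisits <- CouponUse -> Conversion -> BrandLoyalty <- PriorPurchase -> StoreType
  P4: WebVisits <- CouponUse -> Conversion -> BrandLoyalty -> StoreType
Condition 1 (no descendant of WebVisits in the set): FAILS — Conversion is a descendant of WebVisits.
Condition 2 (every backdoor path blocked by {Conversion, PriorPurchase}):
  P1: blocked at fork node PriorPurchase ∈ conditioning set.
  P2: blocked at fork node PriorPurchase ∈ conditioning set.
  P3: blocked at chain node Conversion ∈ conditioning set.
  P4: blocked at chain node Conversion ∈ conditioning set.
{Conversion, PriorPurchase} does not satisfy the backdoor criterion.

No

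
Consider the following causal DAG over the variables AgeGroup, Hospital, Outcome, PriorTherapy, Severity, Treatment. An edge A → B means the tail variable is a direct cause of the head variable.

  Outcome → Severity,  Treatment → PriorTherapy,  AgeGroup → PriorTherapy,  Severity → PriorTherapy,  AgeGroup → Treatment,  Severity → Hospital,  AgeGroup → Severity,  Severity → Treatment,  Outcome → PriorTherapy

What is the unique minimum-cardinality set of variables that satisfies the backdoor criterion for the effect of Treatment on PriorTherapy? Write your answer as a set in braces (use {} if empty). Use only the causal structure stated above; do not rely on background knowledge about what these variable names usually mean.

{AgeGroup, Severity}

Variables eligible for adjustment (non-descendants of Treatment, excluding Treatment and PriorTherapy): {AgeGroup, Hospital, Outcome, Severity}.
Backdoor paths from Treatment to PriorTherapy:
  P1: Treatment <- AgeGroup -> Severity <- Outcome -> PriorTherapy
  P2: Treatment <- AgeGroup -> Severity -> PriorTherapy
  P3: Treatment <- AgeGroup -> PriorTherapy
  P4: Treatment <- Severity <- AgeGroup -> PriorTherapy
  P5: Treatment <- Severity <- Outcome -> PriorTherapy
  P6: Treatment <- Severity -> PriorTherapy
The empty set is not sufficient: P2 (Treatment <- AgeGroup -> Severity -> PriorTherapy) has no collider blocking it and no conditioned non-collider, so it is open.
Try {AgeGroup, Severity}:
  P1: blocked at fork node AgeGroup ∈ conditioning set.
  P2: blocked at fork node AgeGroup ∈ conditioning set.
  P3: blocked at fork node AgeGroup ∈ conditioning set.
  P4: blocked at chain node Severity ∈ conditioning set.
  P5: blocked at chain node Severity ∈ conditioning set.
  P6: blocked at fork node Severity ∈ conditioning set.
{AgeGroup, Severity} contains no descendant of Treatment and blocks every backdoor path.
Every element of {AgeGroup, Severity} is needed (dropping AgeGroup leaves P1 open; dropping Severity leaves P5 open), so no proper subset is valid.
Among all size-2 subsets of the eligible variables, only {AgeGroup, Severity} blocks every backdoor path, so it is the unique smallest valid adjustment set.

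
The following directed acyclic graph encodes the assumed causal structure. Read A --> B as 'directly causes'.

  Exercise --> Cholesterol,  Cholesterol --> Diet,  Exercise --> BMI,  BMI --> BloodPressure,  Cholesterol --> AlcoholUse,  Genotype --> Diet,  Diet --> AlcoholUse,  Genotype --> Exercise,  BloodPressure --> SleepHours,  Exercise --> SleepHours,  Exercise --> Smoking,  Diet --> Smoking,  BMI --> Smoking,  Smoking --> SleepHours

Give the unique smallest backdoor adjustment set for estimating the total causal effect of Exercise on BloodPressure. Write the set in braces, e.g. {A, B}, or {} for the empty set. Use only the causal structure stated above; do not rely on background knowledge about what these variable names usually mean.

{}

Variables eligible for adjustment (non-descendants of Exercise, excluding Exercise and BloodPressure): {Genotype}.
Backdoor paths from Exercise to BloodPressure:
  P1: Exercise <- Genotype -> Diet -> Smoking <- BMI -> BloodPressure
  P2: Exercise <- Genotype -> Diet -> Smoking -> SleepHours <- BloodPressure
Each backdoor path contains an unconditioned collider, so every path is already blocked with the empty conditioning set:
  P1: blocked at collider Smoking (neither it nor any descendant is in the conditioning set).
  P2: blocked at collider SleepHours (neither it nor any descendant is in the conditioning set).
The empty set is therefore the unique smallest valid set.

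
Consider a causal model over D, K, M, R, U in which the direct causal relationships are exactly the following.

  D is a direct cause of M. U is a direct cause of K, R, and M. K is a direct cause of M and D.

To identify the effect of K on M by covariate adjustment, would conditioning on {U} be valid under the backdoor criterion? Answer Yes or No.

Yes

Backdoor paths from K to M (paths whose first edge points into K):
  P1: K <- U -> M
Condition 1 (no descendant of K in the set): holds — descendants of K are {D, M}; none are in {U}.
Condition 2 (every backdoor path blocked by {U}):
  P1: blocked at fork node U ∈ conditioning set.
{U} satisfies the backdoor criterion.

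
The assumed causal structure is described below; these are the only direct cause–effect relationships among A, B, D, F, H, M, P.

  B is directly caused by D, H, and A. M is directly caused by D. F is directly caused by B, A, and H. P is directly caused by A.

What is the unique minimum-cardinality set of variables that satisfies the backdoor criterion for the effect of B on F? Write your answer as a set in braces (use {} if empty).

Variables eligible for adjustment (non-descendants of B, excluding B and F): {A, D, H, M, P}.
Backdoor paths from B to F:
  P1: B <- A -> F
  P2: B <- H -> F
The empty set is not sufficient: P1 (B <- A -> F) has no collider blocking it and no conditioned non-collider, so it is open.
Try {A, H}:
  P1: blocked at fork node A ∈ conditioning set.
  P2: blocked at fork node H ∈ conditioning set.
{A, H} contains no descendant of B and blocks every backdoor path.
Every element of {A, H} is needed (dropping A leaves P1 open; dropping H leaves P2 open), so no proper subset is valid.
Among all size-2 subsets of the eligible variables, only {A, H} blocks every backdoor path, so it is the unique smallest valid adjustment set.

{A, H}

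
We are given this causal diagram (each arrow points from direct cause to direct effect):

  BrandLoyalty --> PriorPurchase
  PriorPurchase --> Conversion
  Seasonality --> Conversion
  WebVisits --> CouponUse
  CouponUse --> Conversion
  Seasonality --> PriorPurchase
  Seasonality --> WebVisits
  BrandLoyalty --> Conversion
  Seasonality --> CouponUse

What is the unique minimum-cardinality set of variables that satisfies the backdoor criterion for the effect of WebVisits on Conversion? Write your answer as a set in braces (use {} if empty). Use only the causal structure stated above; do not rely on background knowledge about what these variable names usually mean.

Variables eligible for adjustment (non-descendants of WebVisits, excluding WebVisits and Conversion): {BrandLoyalty, PriorPurchase, Seasonality}.
Backdoor paths from WebVisits to Conversion:
  P1: WebVisits <- Seasonality -> CouponUse -> Conversion
  P2: WebVisits <- Seasonality -> PriorPurchase <- BrandLoyalty -> Conversion
  P3: WebVisits <- Seasonality -> PriorPurchase -> Conversion
  P4: WebVisits <- Seasonality -> Conversion
The empty set is not sufficient: P1 (WebVisits <- Seasonality -> CouponUse -> Conversion) has no collider blocking it and no conditioned non-collider, so it is open.
Try {Seasonality}:
  P1: blocked at fork node Seasonality ∈ conditioning set.
  P2: blocked at fork node Seasonality ∈ conditioning set.
  P3: blocked at fork node Seasonality ∈ conditioning set.
  P4: blocked at fork node Seasonality ∈ conditioning set.
{Seasonality} contains no descendant of WebVisits and blocks every backdoor path.
No other singleton works — e.g. {BrandLoyalty} leaves P1 open — so {Seasonality} is the unique smallest valid adjustment set.

{Seasonality}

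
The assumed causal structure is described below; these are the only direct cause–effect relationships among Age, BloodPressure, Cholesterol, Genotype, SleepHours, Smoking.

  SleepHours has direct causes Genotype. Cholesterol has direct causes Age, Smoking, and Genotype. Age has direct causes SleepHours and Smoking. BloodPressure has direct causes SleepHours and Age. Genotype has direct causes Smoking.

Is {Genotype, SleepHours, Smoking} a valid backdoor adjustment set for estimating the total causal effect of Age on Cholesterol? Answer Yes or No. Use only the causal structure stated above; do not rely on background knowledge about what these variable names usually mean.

Yes

Backdoor paths from Age to Cholesterol (paths whose first edge points into Age):
  P1: Age <- Smoking -> Genotype -> Cholesterol
  P2: Age <- Smoking -> Cholesterol
  P3: Age <- SleepHours <- Genotype <- Smoking -> Cholesterol
  P4: Age <- SleepHours <- Genotype -> Cholesterol
Condition 1 (no descendant of Age in the set): holds — descendants of Age are {BloodPressure, Cholesterol}; none are in {Genotype, SleepHours, Smoking}.
Condition 2 (every backdoor path blocked by {Genotype, SleepHours, Smoking}):
  P1: blocked at fork node Smoking ∈ conditioning set.
  P2: blocked at fork node Smoking ∈ conditioning set.
  P3: blocked at chain node SleepHours ∈ conditioning set.
  P4: blocked at chain node SleepHours ∈ conditioning set.
{Genotype, SleepHours, Smoking} satisfies the backdoor criterion.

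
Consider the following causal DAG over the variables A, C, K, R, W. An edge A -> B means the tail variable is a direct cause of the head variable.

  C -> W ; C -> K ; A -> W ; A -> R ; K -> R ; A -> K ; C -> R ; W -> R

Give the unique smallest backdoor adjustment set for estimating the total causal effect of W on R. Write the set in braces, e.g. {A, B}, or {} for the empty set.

Variables eligible for adjustment (non-descendants of W, excluding W and R): {A, C, K}.
Backdoor paths from W to R:
  P1: W <- A -> K <- C -> R
  P2: W <- A -> K -> R
  P3: W <- A -> R
  P4: W <- C -> K <- A -> R
  P5: W <- C -> K -> R
  P6: W <- C -> R
The empty set is not sufficient: P2 (W <- A -> K -> R) has no collider blocking it and no conditioned non-collider, so it is open.
Try {A, C}:
  P1: blocked at fork node A ∈ conditioning set.
  P2: blocked at fork node A ∈ conditioning set.
  P3: blocked at fork node A ∈ conditioning set.
  P4: blocked at fork node C ∈ conditioning set.
  P5: blocked at fork node C ∈ conditioning set.
  P6: blocked at fork node C ∈ conditioning set.
{A, C} contains no descendant of W and blocks every backdoor path.
Every element of {A, C} is needed (dropping A leaves P2 open; dropping C leaves P5 open), so no proper subset is valid.
Among all size-2 subsets of the eligible variables, only {A, C} blocks every backdoor path, so it is the unique smallest valid adjustment set.

{A, C}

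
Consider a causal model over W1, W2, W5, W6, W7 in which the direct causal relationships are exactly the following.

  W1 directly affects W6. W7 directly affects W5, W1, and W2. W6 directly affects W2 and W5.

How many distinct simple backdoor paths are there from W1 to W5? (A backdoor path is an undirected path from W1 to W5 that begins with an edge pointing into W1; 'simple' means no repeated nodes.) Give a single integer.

2

A backdoor path from W1 to W5 is any simple undirected path whose first edge points into W1 (i.e. leaves W1 via a parent).
Parents of W1: {W7}.
Enumerating:
  P1: W1 <- W7 -> W2 <- W6 -> W5
  P2: W1 <- W7 -> W5
That exhausts the simple backdoor paths. Count: 2.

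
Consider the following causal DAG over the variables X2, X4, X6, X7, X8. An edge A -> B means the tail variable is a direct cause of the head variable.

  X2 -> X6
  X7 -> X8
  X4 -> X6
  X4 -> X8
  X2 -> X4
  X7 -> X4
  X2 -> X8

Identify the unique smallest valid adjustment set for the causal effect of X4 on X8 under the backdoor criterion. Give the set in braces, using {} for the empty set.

Variables eligible for adjustment (non-descendants of X4, excluding X4 and X8): {X2, X7}.
Backdoor paths from X4 to X8:
  P1: X4 <- X2 -> X8
  P2: X4 <- X7 -> X8
The empty set is not sufficient: P1 (X4 <- X2 -> X8) has no collider blocking it and no conditioned non-collider, so it is open.
Try {X2, X7}:
  P1: blocked at fork node X2 ∈ conditioning set.
  P2: blocked at fork node X7 ∈ conditioning set.
{X2, X7} contains no descendant of X4 and blocks every backdoor path.
Every element of {X2, X7} is needed (dropping X2 leaves P1 open; dropping X7 leaves P2 open), so no proper subset is valid.
Among all size-2 subsets of the eligible variables, only {X2, X7} blocks every backdoor path, so it is the unique smallest valid adjustment set.

{X2, X7}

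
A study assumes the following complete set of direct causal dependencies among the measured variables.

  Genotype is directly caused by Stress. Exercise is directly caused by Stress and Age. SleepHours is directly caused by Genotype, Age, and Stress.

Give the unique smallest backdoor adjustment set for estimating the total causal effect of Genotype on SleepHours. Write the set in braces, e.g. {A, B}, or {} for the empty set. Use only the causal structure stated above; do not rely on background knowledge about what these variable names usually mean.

Variables eligible for adjustment (non-descendants of Genotype, excluding Genotype and SleepHours): {Age, Exercise, Stress}.
Backdoor paths from Genotype to SleepHours:
  P1: Genotype <- Stress -> Exercise <- Age -> SleepHours
  P2: Genotype <- Stress -> SleepHours
The empty set is not sufficient: P2 (Genotype <- Stress -> SleepHours) has no collider blocking it and no conditioned non-collider, so it is open.
Try {Stress}:
  P1: blocked at fork node Stress ∈ conditioning set.
  P2: blocked at fork node Stress ∈ conditioning set.
{Stress} contains no descendant of Genotype and blocks every backdoor path.
No other singleton works — e.g. {Age} leaves P2 open — so {Stress} is the unique smallest valid adjustment set.

{Stress}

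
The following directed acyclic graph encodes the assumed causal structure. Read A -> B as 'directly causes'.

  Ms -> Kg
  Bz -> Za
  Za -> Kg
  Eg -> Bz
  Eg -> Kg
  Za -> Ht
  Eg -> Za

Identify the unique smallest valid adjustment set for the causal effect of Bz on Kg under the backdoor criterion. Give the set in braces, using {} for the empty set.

Variables eligible for adjustment (non-descendants of Bz, excluding Bz and Kg): {Eg, Ms}.
Backdoor paths from Bz to Kg:
  P1: Bz <- Eg -> Za -> Kg
  P2: Bz <- Eg -> Kg
The empty set is not sufficient: P1 (Bz <- Eg -> Za -> Kg) has no collider blocking it and no conditioned non-collider, so it is open.
Try {Eg}:
  P1: blocked at fork node Eg ∈ conditioning set.
  P2: blocked at fork node Eg ∈ conditioning set.
{Eg} contains no descendant of Bz and blocks every backdoor path.
No other singleton works — e.g. {Ms} leaves P1 open — so {Eg} is the unique smallest valid adjustment set.

{Eg}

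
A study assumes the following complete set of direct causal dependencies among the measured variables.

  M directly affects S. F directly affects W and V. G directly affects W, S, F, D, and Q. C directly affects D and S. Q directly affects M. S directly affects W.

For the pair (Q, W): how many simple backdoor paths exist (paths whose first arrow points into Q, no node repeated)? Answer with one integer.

A backdoor path from Q to W is any simple undirected path whose first edge points into Q (i.e. leaves Q via a parent).
Parents of Q: {G}.
Enumerating:
  P1: Q <- G -> D <- C -> S -> W
  P2: Q <- G -> F -> W
  P3: Q <- G -> S -> W
  P4: Q <- G -> W
That exhausts the simple backdoor paths. Count: 4.

4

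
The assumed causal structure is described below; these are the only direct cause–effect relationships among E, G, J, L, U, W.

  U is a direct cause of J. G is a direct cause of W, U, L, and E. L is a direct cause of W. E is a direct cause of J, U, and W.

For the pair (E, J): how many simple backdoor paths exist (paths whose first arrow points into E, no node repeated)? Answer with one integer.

1

A backdoor path from E to J is any simple undirected path whose first edge points into E (i.e. leaves E via a parent).
Parents of E: {G}.
Enumerating:
  P1: E <- G -> U -> J
That exhausts the simple backdoor paths. Count: 1.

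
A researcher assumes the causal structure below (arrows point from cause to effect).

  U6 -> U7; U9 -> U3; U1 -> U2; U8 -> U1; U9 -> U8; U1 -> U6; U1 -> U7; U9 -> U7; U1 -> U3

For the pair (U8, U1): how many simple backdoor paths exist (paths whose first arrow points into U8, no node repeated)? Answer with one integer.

3

A backdoor path from U8 to U1 is any simple undirected path whose first edge points into U8 (i.e. leaves U8 via a parent).
Parents of U8: {U9}.
Enumerating:
  P1: U8 <- U9 -> U7 <- U1
  P2: U8 <- U9 -> U7 <- U6 <- U1
  P3: U8 <- U9 -> U3 <- U1
That exhausts the simple backdoor paths. Count: 3.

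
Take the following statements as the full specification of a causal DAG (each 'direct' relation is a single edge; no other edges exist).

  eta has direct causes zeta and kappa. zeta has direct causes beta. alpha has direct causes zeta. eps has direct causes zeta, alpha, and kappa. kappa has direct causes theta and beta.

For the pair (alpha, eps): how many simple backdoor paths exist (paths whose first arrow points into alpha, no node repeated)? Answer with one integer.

A backdoor path from alpha to eps is any simple undirected path whose first edge points into alpha (i.e. leaves alpha via a parent).
Parents of alpha: {zeta}.
Enumerating:
  P1: alpha <- zeta <- beta -> kappa -> eps
  P2: alpha <- zeta -> eta <- kappa -> eps
  P3: alpha <- zeta -> eps
That exhausts the simple backdoor paths. Count: 3.

3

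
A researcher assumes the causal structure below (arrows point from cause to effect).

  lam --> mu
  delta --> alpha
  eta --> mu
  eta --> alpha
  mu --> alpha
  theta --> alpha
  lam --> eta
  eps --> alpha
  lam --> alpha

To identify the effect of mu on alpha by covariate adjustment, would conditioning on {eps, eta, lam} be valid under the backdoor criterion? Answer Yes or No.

Backdoor paths from mu to alpha (paths whose first edge points into mu):
  P1: mu <- lam -> eta -> alpha
  P2: mu <- lam -> alpha
  P3: mu <- eta <- lam -> alpha
  P4: mu <- eta -> alpha
Condition 1 (no descendant of mu in the set): holds — descendants of mu are {alpha}; none are in {eps, eta, lam}.
Condition 2 (every backdoor path blocked by {eps, eta, lam}):
  P1: blocked at fork node lam ∈ conditioning set.
  P2: blocked at fork node lam ∈ conditioning set.
  P3: blocked at chain node eta ∈ conditioning set.
  P4: blocked at fork node eta ∈ conditioning set.
{eps, eta, lam} satisfies the backdoor criterion.

Yes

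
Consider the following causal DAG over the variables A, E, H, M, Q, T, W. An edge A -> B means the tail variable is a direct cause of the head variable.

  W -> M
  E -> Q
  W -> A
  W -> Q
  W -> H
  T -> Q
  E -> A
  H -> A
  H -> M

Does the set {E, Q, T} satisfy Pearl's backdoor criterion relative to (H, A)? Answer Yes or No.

Backdoor paths from H to A (paths whose first edge points into H):
  P1: H <- W -> A
  P2: H <- W -> Q <- E -> A
Condition 1 (no descendant of H in the set): holds — descendants of H are {A, M}; none are in {E, Q, T}.
Condition 2 (every backdoor path blocked by {E, Q, T}):
  P1: open — no interior node is in the conditioning set.
  P2: blocked at fork node E ∈ conditioning set.
{E, Q, T} does not satisfy the backdoor criterion.

No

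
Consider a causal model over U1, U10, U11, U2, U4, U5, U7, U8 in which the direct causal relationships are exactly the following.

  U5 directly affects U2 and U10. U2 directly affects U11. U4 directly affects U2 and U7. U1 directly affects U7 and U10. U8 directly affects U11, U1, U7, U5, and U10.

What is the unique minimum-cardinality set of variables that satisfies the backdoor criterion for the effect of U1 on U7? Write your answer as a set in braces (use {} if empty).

{U8}

Variables eligible for adjustment (non-descendants of U1, excluding U1 and U7): {U11, U2, U4, U5, U8}.
Backdoor paths from U1 to U7:
  P1: U1 <- U8 -> U7
  P2: U1 <- U8 -> U5 -> U2 <- U4 -> U7
  P3: U1 <- U8 -> U11 <- U2 <- U4 -> U7
  P4: U1 <- U8 -> U10 <- U5 -> U2 <- U4 -> U7
The empty set is not sufficient: P1 (U1 <- U8 -> U7) has no collider blocking it and no conditioned non-collider, so it is open.
Try {U8}:
  P1: blocked at fork node U8 ∈ conditioning set.
  P2: blocked at fork node U8 ∈ conditioning set.
  P3: blocked at fork node U8 ∈ conditioning set.
  P4: blocked at fork node U8 ∈ conditioning set.
{U8} contains no descendant of U1 and blocks every backdoor path.
No other singleton works — e.g. {U4} leaves P1 open — so {U8} is the unique smallest valid adjustment set.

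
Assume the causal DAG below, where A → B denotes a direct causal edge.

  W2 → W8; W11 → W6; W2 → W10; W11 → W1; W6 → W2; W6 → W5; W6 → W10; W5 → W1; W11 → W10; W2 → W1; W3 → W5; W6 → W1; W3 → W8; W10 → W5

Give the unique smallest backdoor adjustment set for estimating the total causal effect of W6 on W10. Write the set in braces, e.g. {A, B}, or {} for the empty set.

Variables eligible for adjustment (non-descendants of W6, excluding W6 and W10): {W11, W3}.
Backdoor paths from W6 to W10:
  P1: W6 <- W11 -> W10
  P2: W6 <- W11 -> W1 <- W2 -> W10
  P3: W6 <- W11 -> W1 <- W2 -> W8 <- W3 -> W5 <- W10
  P4: W6 <- W11 -> W1 <- W5 <- W3 -> W8 <- W2 -> W10
  P5: W6 <- W11 -> W1 <- W5 <- W10
The empty set is not sufficient: P1 (W6 <- W11 -> W10) has no collider blocking it and no conditioned non-collider, so it is open.
Try {W11}:
  P1: blocked at fork node W11 ∈ conditioning set.
  P2: blocked at fork node W11 ∈ conditioning set.
  P3: blocked at fork node W11 ∈ conditioning set.
  P4: blocked at fork node W11 ∈ conditioning set.
  P5: blocked at fork node W11 ∈ conditioning set.
{W11} contains no descendant of W6 and blocks every backdoor path.
No other singleton works — e.g. {W3} leaves P1 open — so {W11} is the unique smallest valid adjustment set.

{W11}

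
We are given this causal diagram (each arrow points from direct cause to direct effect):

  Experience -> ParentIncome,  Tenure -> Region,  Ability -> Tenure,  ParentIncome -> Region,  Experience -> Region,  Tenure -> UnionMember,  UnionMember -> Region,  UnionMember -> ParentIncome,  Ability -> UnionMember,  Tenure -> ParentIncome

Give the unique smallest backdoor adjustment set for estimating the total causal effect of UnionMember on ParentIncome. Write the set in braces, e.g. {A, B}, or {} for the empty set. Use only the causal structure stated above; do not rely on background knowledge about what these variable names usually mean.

Variables eligible for adjustment (non-descendants of UnionMember, excluding UnionMember and ParentIncome): {Ability, Experience, Tenure}.
Backdoor paths from UnionMember to ParentIncome:
  P1: UnionMember <- Ability -> Tenure -> ParentIncome
  P2: UnionMember <- Ability -> Tenure -> Region <- Experience -> ParentIncome
  P3: UnionMember <- Ability -> Tenure -> Region <- ParentIncome
  P4: UnionMember <- Tenure -> ParentIncome
  P5: UnionMember <- Tenure -> Region <- Experience -> ParentIncome
  P6: UnionMember <- Tenure -> Region <- ParentIncome
The empty set is not sufficient: P1 (UnionMember <- Ability -> Tenure -> ParentIncome) has no collider blocking it and no conditioned non-collider, so it is open.
Try {Tenure}:
  P1: blocked at chain node Tenure ∈ conditioning set.
  P2: blocked at chain node Tenure ∈ conditioning set.
  P3: blocked at chain node Tenure ∈ conditioning set.
  P4: blocked at fork node Tenure ∈ conditioning set.
  P5: blocked at fork node Tenure ∈ conditioning set.
  P6: blocked at fork node Tenure ∈ conditioning set.
{Tenure} contains no descendant of UnionMember and blocks every backdoor path.
No other singleton works — e.g. {Ability} leaves P4 open — so {Tenure} is the unique smallest valid adjustment set.

{Tenure}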